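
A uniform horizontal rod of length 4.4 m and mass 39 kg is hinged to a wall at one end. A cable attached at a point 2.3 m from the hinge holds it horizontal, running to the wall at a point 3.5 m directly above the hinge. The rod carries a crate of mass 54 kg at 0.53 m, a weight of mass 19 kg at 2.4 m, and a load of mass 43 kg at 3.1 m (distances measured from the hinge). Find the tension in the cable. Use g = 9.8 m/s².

T ≈ 1500 N

Sum moments about the hinge (the unknown hinge reaction has zero arm there).
Beam weight: 39 × 9.8 = 382.2 N down at 2.2 m → arm 2.2 m, τ = 382.2 × 2.2 = 840.8 N·m clockwise.
Crate: 54 × 9.8 = 529.2 N down at 0.53 m → arm 0.53 m, τ = 529.2 × 0.53 = 280.5 N·m clockwise.
Weight: 19 × 9.8 = 186.2 N down at 2.4 m → arm 2.4 m, τ = 186.2 × 2.4 = 446.9 N·m clockwise.
Load: 43 × 9.8 = 421.4 N down at 3.1 m → arm 3.1 m, τ = 421.4 × 3.1 = 1306 N·m clockwise.
Total clockwise load moment = 2874 N·m.
The cable tension T acts at 2.3 m; only its component perpendicular to the rod, T sinθ, produces torque. sinθ = h/√(h²+d²) = 3.5/√(3.5²+2.3²) = 0.8357.
Balancing moments: T × 2.3 × 0.8357 = 2874, giving T = 2874 / 1.922 = 1500 N.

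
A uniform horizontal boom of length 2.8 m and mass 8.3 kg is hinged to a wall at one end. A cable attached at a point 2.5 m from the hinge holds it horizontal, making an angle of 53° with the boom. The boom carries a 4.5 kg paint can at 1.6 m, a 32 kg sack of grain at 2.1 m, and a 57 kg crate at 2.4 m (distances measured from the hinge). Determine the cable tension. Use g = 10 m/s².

T ≈ 1120 N

About the hinge:
Beam weight: 8.3 × 10 = 83 N down at 1.4 m → arm 1.4 m, τ = 83 × 1.4 = 116.2 N·m clockwise.
Paint can: 4.5 × 10 = 45 N down at 1.6 m → arm 1.6 m, τ = 45 × 1.6 = 72 N·m clockwise.
Sack of grain: 32 × 10 = 320 N down at 2.1 m → arm 2.1 m, τ = 320 × 2.1 = 672 N·m clockwise.
Crate: 57 × 10 = 570 N down at 2.4 m → arm 2.4 m, τ = 570 × 2.4 = 1368 N·m clockwise.
Total clockwise load moment = 2228 N·m.
The cable tension T acts at 2.5 m; only its component perpendicular to the boom, T sinθ, produces torque. sin 53° = 0.7986.
Setting net torque to zero: T × 2.5 × 0.7986 = 2228 → T = 2228 / 1.996 = 1120 N.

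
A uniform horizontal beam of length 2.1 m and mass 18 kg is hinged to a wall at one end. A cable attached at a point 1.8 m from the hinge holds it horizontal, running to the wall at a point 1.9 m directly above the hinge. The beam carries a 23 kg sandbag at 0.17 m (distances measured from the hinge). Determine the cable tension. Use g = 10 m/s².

T ≈ 175 N

Choose the hinge as the axis so the unknown hinge reaction has zero arm there.
Beam weight: 18 × 10 = 180 N down at 1.05 m → arm 1.05 m, τ = 180 × 1.05 = 189 N·m clockwise.
Sandbag: 23 × 10 = 230 N down at 0.17 m → arm 0.17 m, τ = 230 × 0.17 = 39.1 N·m clockwise.
Total clockwise load moment = 228.1 N·m.
The cable tension T acts at 1.8 m; only its component perpendicular to the beam, T sinθ, produces torque. sinθ = h/√(h²+d²) = 1.9/√(1.9²+1.8²) = 0.726.
Balancing moments: T × 1.8 × 0.726 = 228.1, giving T = 228.1 / 1.307 = 175 N.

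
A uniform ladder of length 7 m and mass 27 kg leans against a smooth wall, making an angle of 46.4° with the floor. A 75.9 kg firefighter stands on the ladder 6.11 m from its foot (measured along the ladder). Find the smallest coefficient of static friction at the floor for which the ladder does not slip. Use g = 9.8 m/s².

μ_min ≈ 0.738

Choose the foot of the ladder as the axis so the floor normal and friction both act there and drop out.
Ladder weight 27×9.8 = 264.6 N acts at 3.5 m along the ladder; its horizontal arm is 3.5·cos46.4° = 2.414 m → τ = 638.7 N·m clockwise.
Firefighter: 75.9×9.8 = 743.8 N at 6.11 m → arm 4.214 m → τ = 3134 N·m clockwise.
Wall normal N acts horizontally at the top; its moment arm is the height L sinθ = 7·sin46.4° = 5.069 m, counterclockwise.
Balancing moments: N × 5.069 = 3773, giving N = 744.3 N.
ΣFx = 0 ⇒ f = N_wall = 744.3 N. ΣFy = 0 ⇒ N_floor = 1008 N.
μ_min = f / N_floor = 744.3 / 1008 = 0.738.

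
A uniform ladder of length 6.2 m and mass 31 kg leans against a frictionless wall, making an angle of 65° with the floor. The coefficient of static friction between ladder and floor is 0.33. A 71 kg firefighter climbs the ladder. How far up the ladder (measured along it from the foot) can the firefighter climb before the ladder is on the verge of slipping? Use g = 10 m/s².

Take moments about the foot of the ladder.
Ladder weight 31×10 = 310 N acts at 3.1 m along the ladder; its horizontal arm is 3.1·cos65° = 1.31 m → τ = 406.1 N·m clockwise.
Firefighter weight 71×10 = 710 N at distance d → arm d·cos65° → τ = 710·d·0.4226 clockwise.
Wall normal N at the top has arm L sinθ = 5.619 m counterclockwise, so Στ = 0 gives N·5.619 = 406.1 + 300·d.
ΣFy = 0 ⇒ N_floor = 1020 N, so the maximum friction is μ_s·N_floor = 0.33×1020 = 336.6 N. ΣFx = 0 ⇒ N_wall = f, so at the slipping point N = 336.6 N.
Substituting: 336.6×5.619 = 406.1 + 300·d ⇒ d = (1891 − 406.1) / 300 = 4.95 m.

d ≈ 4.95 m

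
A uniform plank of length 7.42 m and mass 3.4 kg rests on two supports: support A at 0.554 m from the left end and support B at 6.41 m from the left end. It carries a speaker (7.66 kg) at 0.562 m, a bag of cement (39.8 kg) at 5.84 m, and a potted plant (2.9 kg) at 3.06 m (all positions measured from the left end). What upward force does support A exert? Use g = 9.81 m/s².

Choose support B as the axis so its reaction then has zero moment arm.
Beam weight: 3.4 × 9.81 = 33.35 N down at 3.71 m → arm 2.7 m, τ = 33.35 × 2.7 = 90.05 N·m counterclockwise.
Speaker: 7.66 × 9.81 = 75.14 N down at 0.562 m → arm 5.848 m, τ = 75.14 × 5.848 = 439.4 N·m counterclockwise.
Bag of cement: 39.8 × 9.81 = 390.4 N down at 5.84 m → arm 0.57 m, τ = 390.4 × 0.57 = 222.5 N·m counterclockwise.
Potted plant: 2.9 × 9.81 = 28.45 N down at 3.06 m → arm 3.35 m, τ = 28.45 × 3.35 = 95.31 N·m counterclockwise.
Net load moment about support B = 847.3 N·m counterclockwise.
Reaction R at support A is upward at 0.554 m, arm 5.856 m → moment R × 5.856 clockwise.
Στ = 0 ⇒ R × 5.856 = 847.3 ⇒ R = 145 N.

R_A ≈ 145 N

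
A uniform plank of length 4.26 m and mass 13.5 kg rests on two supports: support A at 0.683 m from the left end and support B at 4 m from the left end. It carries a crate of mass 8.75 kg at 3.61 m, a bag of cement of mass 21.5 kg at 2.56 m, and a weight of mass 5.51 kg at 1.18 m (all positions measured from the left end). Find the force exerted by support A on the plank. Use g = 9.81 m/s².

R_A ≈ 222 N

Take moments about support B.
Beam weight: 13.5 × 9.81 = 132.4 N down at 2.13 m → arm 1.87 m, τ = 132.4 × 1.87 = 247.6 N·m counterclockwise.
Crate: 8.75 × 9.81 = 85.84 N down at 3.61 m → arm 0.39 m, τ = 85.84 × 0.39 = 33.48 N·m counterclockwise.
Bag of cement: 21.5 × 9.81 = 210.9 N down at 2.56 m → arm 1.44 m, τ = 210.9 × 1.44 = 303.7 N·m counterclockwise.
Weight: 5.51 × 9.81 = 54.05 N down at 1.18 m → arm 2.82 m, τ = 54.05 × 2.82 = 152.4 N·m counterclockwise.
Net load moment about support B = 737.2 N·m counterclockwise.
Reaction R at support A is upward at 0.683 m, arm 3.317 m → moment R × 3.317 clockwise.
Στ = 0 ⇒ R × 3.317 = 737.2 ⇒ R = 222 N.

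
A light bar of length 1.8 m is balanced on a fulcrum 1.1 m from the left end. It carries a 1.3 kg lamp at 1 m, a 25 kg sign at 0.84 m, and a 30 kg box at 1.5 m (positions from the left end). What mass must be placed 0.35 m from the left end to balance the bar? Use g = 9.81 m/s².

Sum moments about the fulcrum (at 1.1 m from the left end) (the support reaction has zero arm there).
Lamp: 1.3 × 9.81 = 12.75 N down at 1 m → arm 0.1 m, τ = 12.75 × 0.1 = 1.275 N·m counterclockwise.
Sign: 25 × 9.81 = 245.2 N down at 0.84 m → arm 0.26 m, τ = 245.2 × 0.26 = 63.75 N·m counterclockwise.
Box: 30 × 9.81 = 294.3 N down at 1.5 m → arm 0.4 m, τ = 294.3 × 0.4 = 117.7 N·m clockwise.
Net moment of known loads = 52.67 N·m clockwise.
An unknown mass m at 0.35 m has arm 0.75 m; its moment is m·g·0.75 counterclockwise.
Balancing moments: m × 9.81 × 0.75 = 52.67, giving m = 52.67 / (9.81 × 0.75) = 7.16 kg.

m ≈ 7.16 kg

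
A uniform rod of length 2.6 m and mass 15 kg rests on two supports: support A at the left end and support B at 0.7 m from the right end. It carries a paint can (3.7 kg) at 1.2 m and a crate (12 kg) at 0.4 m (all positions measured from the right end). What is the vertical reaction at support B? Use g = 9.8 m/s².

R_B ≈ 263 N

Choose support A as the axis so its reaction then has zero moment arm.
Beam weight: 15 × 9.8 = 147 N down at 1.3 m → arm 1.3 m, τ = 147 × 1.3 = 191.1 N·m clockwise.
Paint can: 3.7 × 9.8 = 36.26 N down at 1.2 m → arm 1.4 m, τ = 36.26 × 1.4 = 50.76 N·m clockwise.
Crate: 12 × 9.8 = 117.6 N down at 0.4 m → arm 2.2 m, τ = 117.6 × 2.2 = 258.7 N·m clockwise.
Net load moment about support A = 500.6 N·m clockwise.
Reaction R at support B is upward at 0.7 m, arm 1.9 m → moment R × 1.9 counterclockwise.
For rotational equilibrium, R × 1.9 = 500.6, so R = 263 N.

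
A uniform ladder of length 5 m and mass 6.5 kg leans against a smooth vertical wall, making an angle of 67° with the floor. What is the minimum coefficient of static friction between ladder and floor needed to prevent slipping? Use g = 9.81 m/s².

Choose the foot of the ladder as the axis so the floor normal and friction both act there and drop out.
Ladder weight 6.5×9.81 = 63.77 N acts at 2.5 m along the ladder; its horizontal arm is 2.5·cos67° = 0.9768 m → τ = 62.29 N·m clockwise.
Wall normal N acts horizontally at the top; its moment arm is the height L sinθ = 5·sin67° = 4.603 m, counterclockwise.
Balancing moments: N × 4.603 = 62.29, giving N = 13.53 N.
ΣFx = 0 ⇒ f = N_wall = 13.53 N. ΣFy = 0 ⇒ N_floor = 63.77 N.
μ_min = f / N_floor = 13.53 / 63.77 = 0.212.

μ_min ≈ 0.212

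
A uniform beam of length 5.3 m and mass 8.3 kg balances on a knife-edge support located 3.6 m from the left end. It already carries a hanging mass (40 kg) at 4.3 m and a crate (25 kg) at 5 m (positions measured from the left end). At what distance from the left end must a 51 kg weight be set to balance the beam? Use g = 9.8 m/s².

About the knife-edge support (at 3.6 m from the left end):
Beam weight: 8.3 × 9.8 = 81.34 N down at 2.65 m → arm 0.95 m, τ = 81.34 × 0.95 = 77.27 N·m counterclockwise.
Hanging mass: 40 × 9.8 = 392 N down at 4.3 m → arm 0.7 m, τ = 392 × 0.7 = 274.4 N·m clockwise.
Crate: 25 × 9.8 = 245 N down at 5 m → arm 1.4 m, τ = 245 × 1.4 = 343 N·m clockwise.
Net moment of existing loads = 540.1 N·m clockwise.
The weight weighs 51 × 9.8 = 499.8 N and must supply an equal counterclockwise moment, so its lever arm about the knife-edge support is 540.1 / 499.8 = 1.08 m.
That puts it at 3.6 − 1.08 = 2.52 m from the left end.

x ≈ 2.52 m from the left end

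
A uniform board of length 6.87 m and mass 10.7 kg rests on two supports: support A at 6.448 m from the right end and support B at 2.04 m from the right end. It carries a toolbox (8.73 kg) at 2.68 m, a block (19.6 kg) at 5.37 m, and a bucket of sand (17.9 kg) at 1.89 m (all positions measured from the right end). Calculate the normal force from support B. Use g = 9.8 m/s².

About support A:
Beam weight: 10.7 × 9.8 = 104.9 N down at 3.435 m → arm 3.013 m, τ = 104.9 × 3.013 = 316.1 N·m clockwise.
Toolbox: 8.73 × 9.8 = 85.55 N down at 2.68 m → arm 3.768 m, τ = 85.55 × 3.768 = 322.4 N·m clockwise.
Block: 19.6 × 9.8 = 192.1 N down at 5.37 m → arm 1.078 m, τ = 192.1 × 1.078 = 207.1 N·m clockwise.
Bucket of sand: 17.9 × 9.8 = 175.4 N down at 1.89 m → arm 4.558 m, τ = 175.4 × 4.558 = 799.5 N·m clockwise.
Net load moment about support A = 1645 N·m clockwise.
Reaction R at support B is upward at 2.04 m, arm 4.408 m → moment R × 4.408 counterclockwise.
Balancing moments: R × 4.408 = 1645, giving R = 373 N.

R_B ≈ 373 N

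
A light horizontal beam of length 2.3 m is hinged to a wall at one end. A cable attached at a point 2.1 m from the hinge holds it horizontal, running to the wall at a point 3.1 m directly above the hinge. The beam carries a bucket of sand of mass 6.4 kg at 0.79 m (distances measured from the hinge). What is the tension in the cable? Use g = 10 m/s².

T ≈ 29.1 N

Take moments about the hinge.
Bucket of sand: 6.4 × 10 = 64 N down at 0.79 m → arm 0.79 m, τ = 64 × 0.79 = 50.56 N·m clockwise.
Total clockwise load moment = 50.56 N·m.
The cable tension T acts at 2.1 m; only its component perpendicular to the beam, T sinθ, produces torque. sinθ = h/√(h²+d²) = 3.1/√(3.1²+2.1²) = 0.8279.
Setting net torque to zero: T × 2.1 × 0.8279 = 50.56 → T = 50.56 / 1.739 = 29.1 N.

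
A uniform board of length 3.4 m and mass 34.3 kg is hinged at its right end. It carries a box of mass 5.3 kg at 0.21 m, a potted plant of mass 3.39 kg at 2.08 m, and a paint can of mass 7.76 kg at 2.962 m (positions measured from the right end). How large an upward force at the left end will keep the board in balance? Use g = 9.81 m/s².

F ≈ 258 N

Take moments about the right end.
Beam weight: 34.3 × 9.81 = 336.5 N down at 1.7 m → arm 1.7 m, τ = 336.5 × 1.7 = 572 N·m counterclockwise.
Box: 5.3 × 9.81 = 51.99 N down at 0.21 m → arm 0.21 m, τ = 51.99 × 0.21 = 10.92 N·m counterclockwise.
Potted plant: 3.39 × 9.81 = 33.26 N down at 2.08 m → arm 2.08 m, τ = 33.26 × 2.08 = 69.18 N·m counterclockwise.
Paint can: 7.76 × 9.81 = 76.13 N down at 2.962 m → arm 2.962 m, τ = 76.13 × 2.962 = 225.5 N·m counterclockwise.
Net moment of the loads = 877.6 N·m counterclockwise.
The upward force F acts at the left end, arm 3.4 m, giving F × 3.4 clockwise.
For rotational equilibrium, F × 3.4 = 877.6, so F = 877.6 / 3.4 = 258 N.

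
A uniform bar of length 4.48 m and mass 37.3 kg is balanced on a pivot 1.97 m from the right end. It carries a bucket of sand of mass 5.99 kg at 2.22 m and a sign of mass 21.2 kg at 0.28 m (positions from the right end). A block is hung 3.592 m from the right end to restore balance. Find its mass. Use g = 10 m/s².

m ≈ 15 kg

Choose the pivot (at 1.97 m from the right end) as the axis so the support reaction has zero arm there.
Beam weight: 37.3 × 10 = 373 N down at 2.24 m → arm 0.27 m, τ = 373 × 0.27 = 100.7 N·m counterclockwise.
Bucket of sand: 5.99 × 10 = 59.9 N down at 2.22 m → arm 0.25 m, τ = 59.9 × 0.25 = 14.97 N·m counterclockwise.
Sign: 21.2 × 10 = 212 N down at 0.28 m → arm 1.69 m, τ = 212 × 1.69 = 358.3 N·m clockwise.
Net moment of known loads = 242.6 N·m clockwise.
An unknown mass m at 3.592 m has arm 1.622 m; its moment is m·g·1.622 counterclockwise.
For rotational equilibrium, m × 10 × 1.622 = 242.6, so m = 242.6 / (10 × 1.622) = 15 kg.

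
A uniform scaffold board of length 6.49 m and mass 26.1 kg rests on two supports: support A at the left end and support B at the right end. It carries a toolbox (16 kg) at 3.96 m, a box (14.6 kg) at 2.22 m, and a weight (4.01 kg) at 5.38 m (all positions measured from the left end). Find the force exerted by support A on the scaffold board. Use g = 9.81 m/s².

R_A ≈ 290 N

Sum moments about support B (its reaction then has zero moment arm).
Beam weight: 26.1 × 9.81 = 256 N down at 3.245 m → arm 3.245 m, τ = 256 × 3.245 = 830.7 N·m counterclockwise.
Toolbox: 16 × 9.81 = 157 N down at 3.96 m → arm 2.53 m, τ = 157 × 2.53 = 397.2 N·m counterclockwise.
Box: 14.6 × 9.81 = 143.2 N down at 2.22 m → arm 4.27 m, τ = 143.2 × 4.27 = 611.5 N·m counterclockwise.
Weight: 4.01 × 9.81 = 39.34 N down at 5.38 m → arm 1.11 m, τ = 39.34 × 1.11 = 43.67 N·m counterclockwise.
Net load moment about support B = 1883 N·m counterclockwise.
Reaction R at support A is upward at 0 m, arm 6.49 m → moment R × 6.49 clockwise.
Balancing moments: R × 6.49 = 1883, giving R = 290 N.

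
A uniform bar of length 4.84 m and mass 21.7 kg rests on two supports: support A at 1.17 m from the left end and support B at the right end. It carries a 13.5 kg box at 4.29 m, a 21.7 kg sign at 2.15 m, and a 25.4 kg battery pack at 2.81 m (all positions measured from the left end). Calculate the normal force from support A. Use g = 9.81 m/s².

Sum moments about support B (its reaction then has zero moment arm).
Beam weight: 21.7 × 9.81 = 212.9 N down at 2.42 m → arm 2.42 m, τ = 212.9 × 2.42 = 515.2 N·m counterclockwise.
Box: 13.5 × 9.81 = 132.4 N down at 4.29 m → arm 0.55 m, τ = 132.4 × 0.55 = 72.82 N·m counterclockwise.
Sign: 21.7 × 9.81 = 212.9 N down at 2.15 m → arm 2.69 m, τ = 212.9 × 2.69 = 572.7 N·m counterclockwise.
Battery pack: 25.4 × 9.81 = 249.2 N down at 2.81 m → arm 2.03 m, τ = 249.2 × 2.03 = 505.9 N·m counterclockwise.
Net load moment about support B = 1667 N·m counterclockwise.
Reaction R at support A is upward at 1.17 m, arm 3.67 m → moment R × 3.67 clockwise.
For rotational equilibrium, R × 3.67 = 1667, so R = 454 N.

R_A ≈ 454 N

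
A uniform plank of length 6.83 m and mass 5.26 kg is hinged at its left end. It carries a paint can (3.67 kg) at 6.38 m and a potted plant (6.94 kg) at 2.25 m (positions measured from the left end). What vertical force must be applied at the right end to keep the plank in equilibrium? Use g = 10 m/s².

F ≈ 83.4 N

Taking torques about the left end:
Beam weight: 5.26 × 10 = 52.6 N down at 3.415 m → arm 3.415 m, τ = 52.6 × 3.415 = 179.6 N·m clockwise.
Paint can: 3.67 × 10 = 36.7 N down at 6.38 m → arm 6.38 m, τ = 36.7 × 6.38 = 234.1 N·m clockwise.
Potted plant: 6.94 × 10 = 69.4 N down at 2.25 m → arm 2.25 m, τ = 69.4 × 2.25 = 156.2 N·m clockwise.
Net moment of the loads = 569.9 N·m clockwise.
The upward force F acts at the right end, arm 6.83 m, giving F × 6.83 counterclockwise.
Στ = 0 ⇒ F × 6.83 = 569.9 ⇒ F = 569.9 / 6.83 = 83.4 N.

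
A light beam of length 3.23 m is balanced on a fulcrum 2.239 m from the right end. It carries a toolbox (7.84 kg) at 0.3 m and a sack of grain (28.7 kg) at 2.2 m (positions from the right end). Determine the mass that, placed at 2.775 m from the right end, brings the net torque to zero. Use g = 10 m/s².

Sum moments about the fulcrum (at 2.239 m from the right end) (the support reaction has zero arm there).
Toolbox: 7.84 × 10 = 78.4 N down at 0.3 m → arm 1.939 m, τ = 78.4 × 1.939 = 152 N·m clockwise.
Sack of grain: 28.7 × 10 = 287 N down at 2.2 m → arm 0.039 m, τ = 287 × 0.039 = 11.19 N·m clockwise.
Net moment of known loads = 163.2 N·m clockwise.
An unknown mass m at 2.775 m has arm 0.536 m; its moment is m·g·0.536 counterclockwise.
For rotational equilibrium, m × 10 × 0.536 = 163.2, so m = 163.2 / (10 × 0.536) = 30.4 kg.

m ≈ 30.4 kg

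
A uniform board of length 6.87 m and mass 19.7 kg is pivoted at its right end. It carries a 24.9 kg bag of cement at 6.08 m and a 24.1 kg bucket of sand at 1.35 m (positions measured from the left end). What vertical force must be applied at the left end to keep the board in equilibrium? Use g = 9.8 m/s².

Sum moments about the right end (the unknown pivot reaction has zero arm there).
Beam weight: 19.7 × 9.8 = 193.1 N down at 3.435 m → arm 3.435 m, τ = 193.1 × 3.435 = 663.3 N·m counterclockwise.
Bag of cement: 24.9 × 9.8 = 244 N down at 6.08 m → arm 0.79 m, τ = 244 × 0.79 = 192.8 N·m counterclockwise.
Bucket of sand: 24.1 × 9.8 = 236.2 N down at 1.35 m → arm 5.52 m, τ = 236.2 × 5.52 = 1304 N·m counterclockwise.
Net moment of the loads = 2160 N·m counterclockwise.
The upward force F acts at the left end, arm 6.87 m, giving F × 6.87 clockwise.
For rotational equilibrium, F × 6.87 = 2160, so F = 2160 / 6.87 = 314 N.

F ≈ 314 N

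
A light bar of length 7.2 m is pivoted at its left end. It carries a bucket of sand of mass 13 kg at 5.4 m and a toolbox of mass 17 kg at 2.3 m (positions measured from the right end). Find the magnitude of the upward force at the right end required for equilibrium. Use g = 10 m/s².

F ≈ 148 N

Take moments about the left end.
Bucket of sand: 13 × 10 = 130 N down at 5.4 m → arm 1.8 m, τ = 130 × 1.8 = 234 N·m clockwise.
Toolbox: 17 × 10 = 170 N down at 2.3 m → arm 4.9 m, τ = 170 × 4.9 = 833 N·m clockwise.
Net moment of the loads = 1067 N·m clockwise.
The upward force F acts at the right end, arm 7.2 m, giving F × 7.2 counterclockwise.
Balancing moments: F × 7.2 = 1067, giving F = 1067 / 7.2 = 148 N.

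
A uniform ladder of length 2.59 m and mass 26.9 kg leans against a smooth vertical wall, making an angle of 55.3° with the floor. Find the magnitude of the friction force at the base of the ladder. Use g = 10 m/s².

f ≈ 93.1 N

Sum moments about the foot of the ladder (the floor normal and friction both act there and drop out).
Ladder weight 26.9×10 = 269 N acts at 1.295 m along the ladder; its horizontal arm is 1.295·cos55.3° = 0.7372 m → τ = 198.3 N·m clockwise.
Wall normal N acts horizontally at the top; its moment arm is the height L sinθ = 2.59·sin55.3° = 2.129 m, counterclockwise.
For rotational equilibrium, N × 2.129 = 198.3, so N = 93.1 N.
ΣFx = 0: friction at the foot balances the wall's push, so f = N_wall = 93.1 N.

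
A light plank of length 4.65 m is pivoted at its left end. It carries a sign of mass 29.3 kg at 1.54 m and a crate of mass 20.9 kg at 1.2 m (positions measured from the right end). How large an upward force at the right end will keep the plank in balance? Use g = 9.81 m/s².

Choose the left end as the axis so the unknown pivot reaction has zero arm there.
Sign: 29.3 × 9.81 = 287.4 N down at 1.54 m → arm 3.11 m, τ = 287.4 × 3.11 = 893.8 N·m clockwise.
Crate: 20.9 × 9.81 = 205 N down at 1.2 m → arm 3.45 m, τ = 205 × 3.45 = 707.2 N·m clockwise.
Net moment of the loads = 1601 N·m clockwise.
The upward force F acts at the right end, arm 4.65 m, giving F × 4.65 counterclockwise.
Balancing moments: F × 4.65 = 1601, giving F = 1601 / 4.65 = 344 N.

F ≈ 344 N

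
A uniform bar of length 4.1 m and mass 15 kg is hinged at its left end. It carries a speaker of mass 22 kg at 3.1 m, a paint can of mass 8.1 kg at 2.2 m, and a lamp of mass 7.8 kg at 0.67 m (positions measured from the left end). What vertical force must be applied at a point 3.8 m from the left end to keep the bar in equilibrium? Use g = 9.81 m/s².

Taking torques about the left end:
Beam weight: 15 × 9.81 = 147.2 N down at 2.05 m → arm 2.05 m, τ = 147.2 × 2.05 = 301.8 N·m clockwise.
Speaker: 22 × 9.81 = 215.8 N down at 3.1 m → arm 3.1 m, τ = 215.8 × 3.1 = 669 N·m clockwise.
Paint can: 8.1 × 9.81 = 79.46 N down at 2.2 m → arm 2.2 m, τ = 79.46 × 2.2 = 174.8 N·m clockwise.
Lamp: 7.8 × 9.81 = 76.52 N down at 0.67 m → arm 0.67 m, τ = 76.52 × 0.67 = 51.27 N·m clockwise.
Net moment of the loads = 1197 N·m clockwise.
The upward force F acts at a point 3.8 m from the left end, arm 3.8 m, giving F × 3.8 counterclockwise.
Setting net torque to zero: F × 3.8 = 1197 → F = 1197 / 3.8 = 315 N.

F ≈ 315 N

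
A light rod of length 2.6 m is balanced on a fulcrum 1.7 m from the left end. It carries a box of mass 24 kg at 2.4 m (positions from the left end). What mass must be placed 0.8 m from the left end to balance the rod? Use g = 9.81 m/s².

m ≈ 18.7 kg

Take moments about the fulcrum (at 1.7 m from the left end).
Box: 24 × 9.81 = 235.4 N down at 2.4 m → arm 0.7 m, τ = 235.4 × 0.7 = 164.8 N·m clockwise.
Net moment of known loads = 164.8 N·m clockwise.
An unknown mass m at 0.8 m has arm 0.9 m; its moment is m·g·0.9 counterclockwise.
Balancing moments: m × 9.81 × 0.9 = 164.8, giving m = 164.8 / (9.81 × 0.9) = 18.7 kg.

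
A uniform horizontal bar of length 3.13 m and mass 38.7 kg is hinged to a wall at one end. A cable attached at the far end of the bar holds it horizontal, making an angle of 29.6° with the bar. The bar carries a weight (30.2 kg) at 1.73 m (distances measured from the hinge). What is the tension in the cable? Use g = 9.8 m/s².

T ≈ 715 N

Take moments about the hinge.
Beam weight: 38.7 × 9.8 = 379.3 N down at 1.565 m → arm 1.565 m, τ = 379.3 × 1.565 = 593.6 N·m clockwise.
Weight: 30.2 × 9.8 = 296 N down at 1.73 m → arm 1.73 m, τ = 296 × 1.73 = 512.1 N·m clockwise.
Total clockwise load moment = 1106 N·m.
The cable tension T acts at 3.13 m; only its component perpendicular to the bar, T sinθ, produces torque. sin 29.6° = 0.4939.
Setting net torque to zero: T × 3.13 × 0.4939 = 1106 → T = 1106 / 1.546 = 715 N.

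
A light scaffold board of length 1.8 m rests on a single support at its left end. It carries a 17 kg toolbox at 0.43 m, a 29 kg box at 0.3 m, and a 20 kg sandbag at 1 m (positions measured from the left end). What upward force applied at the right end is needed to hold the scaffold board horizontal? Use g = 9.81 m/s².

Taking torques about the left end:
Toolbox: 17 × 9.81 = 166.8 N down at 0.43 m → arm 0.43 m, τ = 166.8 × 0.43 = 71.72 N·m clockwise.
Box: 29 × 9.81 = 284.5 N down at 0.3 m → arm 0.3 m, τ = 284.5 × 0.3 = 85.35 N·m clockwise.
Sandbag: 20 × 9.81 = 196.2 N down at 1 m → arm 1 m, τ = 196.2 × 1 = 196.2 N·m clockwise.
Net moment of the loads = 353.3 N·m clockwise.
The upward force F acts at the right end, arm 1.8 m, giving F × 1.8 counterclockwise.
Στ = 0 ⇒ F × 1.8 = 353.3 ⇒ F = 353.3 / 1.8 = 196 N.

F ≈ 196 N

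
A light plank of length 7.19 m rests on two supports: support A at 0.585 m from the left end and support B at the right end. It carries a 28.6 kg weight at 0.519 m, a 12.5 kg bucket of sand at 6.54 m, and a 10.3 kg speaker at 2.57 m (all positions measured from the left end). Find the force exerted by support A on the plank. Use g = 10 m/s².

Choose support B as the axis so its reaction then has zero moment arm.
Weight: 28.6 × 10 = 286 N down at 0.519 m → arm 6.671 m, τ = 286 × 6.671 = 1908 N·m counterclockwise.
Bucket of sand: 12.5 × 10 = 125 N down at 6.54 m → arm 0.65 m, τ = 125 × 0.65 = 81.25 N·m counterclockwise.
Speaker: 10.3 × 10 = 103 N down at 2.57 m → arm 4.62 m, τ = 103 × 4.62 = 475.9 N·m counterclockwise.
Net load moment about support B = 2465 N·m counterclockwise.
Reaction R at support A is upward at 0.585 m, arm 6.605 m → moment R × 6.605 clockwise.
Setting net torque to zero: R × 6.605 = 2465 → R = 373 N.

R_A ≈ 373 N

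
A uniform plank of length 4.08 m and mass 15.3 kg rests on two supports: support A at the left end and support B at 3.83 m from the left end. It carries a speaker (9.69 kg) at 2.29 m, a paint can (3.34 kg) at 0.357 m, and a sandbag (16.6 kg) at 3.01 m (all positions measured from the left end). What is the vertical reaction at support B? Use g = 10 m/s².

R_B ≈ 273 N

Sum moments about support A (its reaction then has zero moment arm).
Beam weight: 15.3 × 10 = 153 N down at 2.04 m → arm 2.04 m, τ = 153 × 2.04 = 312.1 N·m clockwise.
Speaker: 9.69 × 10 = 96.9 N down at 2.29 m → arm 2.29 m, τ = 96.9 × 2.29 = 221.9 N·m clockwise.
Paint can: 3.34 × 10 = 33.4 N down at 0.357 m → arm 0.357 m, τ = 33.4 × 0.357 = 11.92 N·m clockwise.
Sandbag: 16.6 × 10 = 166 N down at 3.01 m → arm 3.01 m, τ = 166 × 3.01 = 499.7 N·m clockwise.
Net load moment about support A = 1046 N·m clockwise.
Reaction R at support B is upward at 3.83 m, arm 3.83 m → moment R × 3.83 counterclockwise.
For rotational equilibrium, R × 3.83 = 1046, so R = 273 N.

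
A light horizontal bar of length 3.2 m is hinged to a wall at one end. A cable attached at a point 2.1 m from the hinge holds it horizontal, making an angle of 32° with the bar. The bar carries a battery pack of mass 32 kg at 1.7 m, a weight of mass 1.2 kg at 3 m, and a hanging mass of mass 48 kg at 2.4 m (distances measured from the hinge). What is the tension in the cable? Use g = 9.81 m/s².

Choose the hinge as the axis so the unknown hinge reaction has zero arm there.
Battery pack: 32 × 9.81 = 313.9 N down at 1.7 m → arm 1.7 m, τ = 313.9 × 1.7 = 533.6 N·m clockwise.
Weight: 1.2 × 9.81 = 11.77 N down at 3 m → arm 3 m, τ = 11.77 × 3 = 35.31 N·m clockwise.
Hanging mass: 48 × 9.81 = 470.9 N down at 2.4 m → arm 2.4 m, τ = 470.9 × 2.4 = 1130 N·m clockwise.
Total clockwise load moment = 1699 N·m.
The cable tension T acts at 2.1 m; only its component perpendicular to the bar, T sinθ, produces torque. sin 32° = 0.5299.
Στ = 0 ⇒ T × 2.1 × 0.5299 = 1699 ⇒ T = 1699 / 1.113 = 1530 N.

T ≈ 1530 N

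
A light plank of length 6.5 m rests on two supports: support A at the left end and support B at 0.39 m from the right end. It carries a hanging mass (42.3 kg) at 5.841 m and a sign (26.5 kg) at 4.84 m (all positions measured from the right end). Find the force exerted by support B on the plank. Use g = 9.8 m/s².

R_B ≈ 115 N

Take moments about support A.
Hanging mass: 42.3 × 9.8 = 414.5 N down at 5.841 m → arm 0.659 m, τ = 414.5 × 0.659 = 273.2 N·m clockwise.
Sign: 26.5 × 9.8 = 259.7 N down at 4.84 m → arm 1.66 m, τ = 259.7 × 1.66 = 431.1 N·m clockwise.
Net load moment about support A = 704.3 N·m clockwise.
Reaction R at support B is upward at 0.39 m, arm 6.11 m → moment R × 6.11 counterclockwise.
For rotational equilibrium, R × 6.11 = 704.3, so R = 115 N.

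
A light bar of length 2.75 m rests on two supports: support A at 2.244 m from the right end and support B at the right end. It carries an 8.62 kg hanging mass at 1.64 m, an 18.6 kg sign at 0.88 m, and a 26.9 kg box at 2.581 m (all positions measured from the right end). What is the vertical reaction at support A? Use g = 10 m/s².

R_A ≈ 445 N

Taking torques about support B:
Hanging mass: 8.62 × 10 = 86.2 N down at 1.64 m → arm 1.64 m, τ = 86.2 × 1.64 = 141.4 N·m counterclockwise.
Sign: 18.6 × 10 = 186 N down at 0.88 m → arm 0.88 m, τ = 186 × 0.88 = 163.7 N·m counterclockwise.
Box: 26.9 × 10 = 269 N down at 2.581 m → arm 2.581 m, τ = 269 × 2.581 = 694.3 N·m counterclockwise.
Net load moment about support B = 999.4 N·m counterclockwise.
Reaction R at support A is upward at 2.244 m, arm 2.244 m → moment R × 2.244 clockwise.
For rotational equilibrium, R × 2.244 = 999.4, so R = 445 N.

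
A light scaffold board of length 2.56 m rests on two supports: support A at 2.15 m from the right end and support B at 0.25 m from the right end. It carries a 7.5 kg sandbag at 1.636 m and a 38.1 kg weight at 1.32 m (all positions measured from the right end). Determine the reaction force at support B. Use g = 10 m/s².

Sum moments about support A (its reaction then has zero moment arm).
Sandbag: 7.5 × 10 = 75 N down at 1.636 m → arm 0.514 m, τ = 75 × 0.514 = 38.55 N·m clockwise.
Weight: 38.1 × 10 = 381 N down at 1.32 m → arm 0.83 m, τ = 381 × 0.83 = 316.2 N·m clockwise.
Net load moment about support A = 354.8 N·m clockwise.
Reaction R at support B is upward at 0.25 m, arm 1.9 m → moment R × 1.9 counterclockwise.
Balancing moments: R × 1.9 = 354.8, giving R = 187 N.

R_B ≈ 187 N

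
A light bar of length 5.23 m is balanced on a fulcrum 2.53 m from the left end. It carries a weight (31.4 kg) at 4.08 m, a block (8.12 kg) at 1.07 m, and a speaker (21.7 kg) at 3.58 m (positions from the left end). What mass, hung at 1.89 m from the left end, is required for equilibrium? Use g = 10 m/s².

m ≈ 93.1 kg

Taking torques about the fulcrum (at 2.53 m from the left end):
Weight: 31.4 × 10 = 314 N down at 4.08 m → arm 1.55 m, τ = 314 × 1.55 = 486.7 N·m clockwise.
Block: 8.12 × 10 = 81.2 N down at 1.07 m → arm 1.46 m, τ = 81.2 × 1.46 = 118.6 N·m counterclockwise.
Speaker: 21.7 × 10 = 217 N down at 3.58 m → arm 1.05 m, τ = 217 × 1.05 = 227.9 N·m clockwise.
Net moment of known loads = 596 N·m clockwise.
An unknown mass m at 1.89 m has arm 0.64 m; its moment is m·g·0.64 counterclockwise.
Στ = 0 ⇒ m × 10 × 0.64 = 596 ⇒ m = 596 / (10 × 0.64) = 93.1 kg.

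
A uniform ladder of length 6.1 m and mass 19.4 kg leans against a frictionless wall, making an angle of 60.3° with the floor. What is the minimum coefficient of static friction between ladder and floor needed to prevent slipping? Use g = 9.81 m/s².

Choose the foot of the ladder as the axis so the floor normal and friction both act there and drop out.
Ladder weight 19.4×9.81 = 190.3 N acts at 3.05 m along the ladder; its horizontal arm is 3.05·cos60.3° = 1.511 m → τ = 287.5 N·m clockwise.
Wall normal N acts horizontally at the top; its moment arm is the height L sinθ = 6.1·sin60.3° = 5.299 m, counterclockwise.
Στ = 0 ⇒ N × 5.299 = 287.5 ⇒ N = 54.26 N.
ΣFx = 0 ⇒ f = N_wall = 54.26 N. ΣFy = 0 ⇒ N_floor = 190.3 N.
μ_min = f / N_floor = 54.26 / 190.3 = 0.285.

μ_min ≈ 0.285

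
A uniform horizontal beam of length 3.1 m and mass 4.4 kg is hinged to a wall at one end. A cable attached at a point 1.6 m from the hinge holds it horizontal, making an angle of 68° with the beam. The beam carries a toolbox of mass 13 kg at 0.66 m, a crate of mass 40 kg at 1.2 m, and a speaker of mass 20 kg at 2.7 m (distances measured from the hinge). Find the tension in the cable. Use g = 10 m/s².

About the hinge:
Beam weight: 4.4 × 10 = 44 N down at 1.55 m → arm 1.55 m, τ = 44 × 1.55 = 68.2 N·m clockwise.
Toolbox: 13 × 10 = 130 N down at 0.66 m → arm 0.66 m, τ = 130 × 0.66 = 85.8 N·m clockwise.
Crate: 40 × 10 = 400 N down at 1.2 m → arm 1.2 m, τ = 400 × 1.2 = 480 N·m clockwise.
Speaker: 20 × 10 = 200 N down at 2.7 m → arm 2.7 m, τ = 200 × 2.7 = 540 N·m clockwise.
Total clockwise load moment = 1174 N·m.
The cable tension T acts at 1.6 m; only its component perpendicular to the beam, T sinθ, produces torque. sin 68° = 0.9272.
Στ = 0 ⇒ T × 1.6 × 0.9272 = 1174 ⇒ T = 1174 / 1.484 = 791 N.

T ≈ 791 N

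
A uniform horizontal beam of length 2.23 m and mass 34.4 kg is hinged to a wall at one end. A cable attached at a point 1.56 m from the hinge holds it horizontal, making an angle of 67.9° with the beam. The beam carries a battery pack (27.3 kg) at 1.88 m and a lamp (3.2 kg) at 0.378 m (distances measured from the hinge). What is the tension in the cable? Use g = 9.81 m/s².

Take moments about the hinge.
Beam weight: 34.4 × 9.81 = 337.5 N down at 1.115 m → arm 1.115 m, τ = 337.5 × 1.115 = 376.3 N·m clockwise.
Battery pack: 27.3 × 9.81 = 267.8 N down at 1.88 m → arm 1.88 m, τ = 267.8 × 1.88 = 503.5 N·m clockwise.
Lamp: 3.2 × 9.81 = 31.39 N down at 0.378 m → arm 0.378 m, τ = 31.39 × 0.378 = 11.87 N·m clockwise.
Total clockwise load moment = 891.7 N·m.
The cable tension T acts at 1.56 m; only its component perpendicular to the beam, T sinθ, produces torque. sin 67.9° = 0.9265.
Στ = 0 ⇒ T × 1.56 × 0.9265 = 891.7 ⇒ T = 891.7 / 1.445 = 617 N.

T ≈ 617 N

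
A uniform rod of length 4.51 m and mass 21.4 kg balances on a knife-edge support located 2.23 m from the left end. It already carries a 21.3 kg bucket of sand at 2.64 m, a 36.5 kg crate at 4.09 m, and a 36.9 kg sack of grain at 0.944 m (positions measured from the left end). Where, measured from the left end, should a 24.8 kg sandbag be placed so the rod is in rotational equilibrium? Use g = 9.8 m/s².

x ≈ 1.03 m from the left end

Take moments about the knife-edge support (at 2.23 m from the left end).
Beam weight: 21.4 × 9.8 = 209.7 N down at 2.255 m → arm 0.025 m, τ = 209.7 × 0.025 = 5.242 N·m clockwise.
Bucket of sand: 21.3 × 9.8 = 208.7 N down at 2.64 m → arm 0.41 m, τ = 208.7 × 0.41 = 85.57 N·m clockwise.
Crate: 36.5 × 9.8 = 357.7 N down at 4.09 m → arm 1.86 m, τ = 357.7 × 1.86 = 665.3 N·m clockwise.
Sack of grain: 36.9 × 9.8 = 361.6 N down at 0.944 m → arm 1.286 m, τ = 361.6 × 1.286 = 465 N·m counterclockwise.
Net moment of existing loads = 291.1 N·m clockwise.
The sandbag weighs 24.8 × 9.8 = 243 N and must supply an equal counterclockwise moment, so its lever arm about the knife-edge support is 291.1 / 243 = 1.2 m.
That puts it at 2.23 − 1.2 = 1.03 m from the left end.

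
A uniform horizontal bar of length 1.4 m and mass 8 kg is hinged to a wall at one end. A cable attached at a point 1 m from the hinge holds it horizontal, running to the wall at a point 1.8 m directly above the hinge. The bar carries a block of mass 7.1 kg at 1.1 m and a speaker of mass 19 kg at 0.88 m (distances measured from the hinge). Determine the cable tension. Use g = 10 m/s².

T ≈ 345 N

Taking torques about the hinge:
Beam weight: 8 × 10 = 80 N down at 0.7 m → arm 0.7 m, τ = 80 × 0.7 = 56 N·m clockwise.
Block: 7.1 × 10 = 71 N down at 1.1 m → arm 1.1 m, τ = 71 × 1.1 = 78.1 N·m clockwise.
Speaker: 19 × 10 = 190 N down at 0.88 m → arm 0.88 m, τ = 190 × 0.88 = 167.2 N·m clockwise.
Total clockwise load moment = 301.3 N·m.
The cable tension T acts at 1 m; only its component perpendicular to the bar, T sinθ, produces torque. sinθ = h/√(h²+d²) = 1.8/√(1.8²+1²) = 0.8742.
Balancing moments: T × 1 × 0.8742 = 301.3, giving T = 301.3 / 0.8742 = 345 N.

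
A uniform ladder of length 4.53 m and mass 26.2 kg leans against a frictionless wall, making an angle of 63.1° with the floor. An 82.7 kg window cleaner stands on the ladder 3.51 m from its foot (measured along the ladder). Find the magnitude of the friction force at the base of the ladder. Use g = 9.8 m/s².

f ≈ 384 N

Choose the foot of the ladder as the axis so the floor normal and friction both act there and drop out.
Ladder weight 26.2×9.8 = 256.8 N acts at 2.265 m along the ladder; its horizontal arm is 2.265·cos63.1° = 1.025 m → τ = 263.2 N·m clockwise.
Window cleaner: 82.7×9.8 = 810.5 N at 3.51 m → arm 1.588 m → τ = 1287 N·m clockwise.
Wall normal N acts horizontally at the top; its moment arm is the height L sinθ = 4.53·sin63.1° = 4.04 m, counterclockwise.
For rotational equilibrium, N × 4.04 = 1550, so N = 384 N.
ΣFx = 0: friction at the foot balances the wall's push, so f = N_wall = 384 N.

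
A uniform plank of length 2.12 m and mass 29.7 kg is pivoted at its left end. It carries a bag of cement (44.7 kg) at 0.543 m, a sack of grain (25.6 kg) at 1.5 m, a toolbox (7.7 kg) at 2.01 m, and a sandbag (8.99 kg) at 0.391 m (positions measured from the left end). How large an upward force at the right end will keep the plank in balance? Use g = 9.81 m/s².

Sum moments about the left end (the unknown pivot reaction has zero arm there).
Beam weight: 29.7 × 9.81 = 291.4 N down at 1.06 m → arm 1.06 m, τ = 291.4 × 1.06 = 308.9 N·m clockwise.
Bag of cement: 44.7 × 9.81 = 438.5 N down at 0.543 m → arm 0.543 m, τ = 438.5 × 0.543 = 238.1 N·m clockwise.
Sack of grain: 25.6 × 9.81 = 251.1 N down at 1.5 m → arm 1.5 m, τ = 251.1 × 1.5 = 376.6 N·m clockwise.
Toolbox: 7.7 × 9.81 = 75.54 N down at 2.01 m → arm 2.01 m, τ = 75.54 × 2.01 = 151.8 N·m clockwise.
Sandbag: 8.99 × 9.81 = 88.19 N down at 0.391 m → arm 0.391 m, τ = 88.19 × 0.391 = 34.48 N·m clockwise.
Net moment of the loads = 1110 N·m clockwise.
The upward force F acts at the right end, arm 2.12 m, giving F × 2.12 counterclockwise.
Στ = 0 ⇒ F × 2.12 = 1110 ⇒ F = 1110 / 2.12 = 524 N.

F ≈ 524 N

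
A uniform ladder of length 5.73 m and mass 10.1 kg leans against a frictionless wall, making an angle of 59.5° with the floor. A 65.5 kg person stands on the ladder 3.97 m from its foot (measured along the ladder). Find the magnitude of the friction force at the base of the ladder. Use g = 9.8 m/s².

f ≈ 291 N

About the foot of the ladder:
Ladder weight 10.1×9.8 = 98.98 N acts at 2.865 m along the ladder; its horizontal arm is 2.865·cos59.5° = 1.454 m → τ = 143.9 N·m clockwise.
Person: 65.5×9.8 = 641.9 N at 3.97 m → arm 2.015 m → τ = 1293 N·m clockwise.
Wall normal N acts horizontally at the top; its moment arm is the height L sinθ = 5.73·sin59.5° = 4.937 m, counterclockwise.
Στ = 0 ⇒ N × 4.937 = 1437 ⇒ N = 291 N.
ΣFx = 0: friction at the foot balances the wall's push, so f = N_wall = 291 N.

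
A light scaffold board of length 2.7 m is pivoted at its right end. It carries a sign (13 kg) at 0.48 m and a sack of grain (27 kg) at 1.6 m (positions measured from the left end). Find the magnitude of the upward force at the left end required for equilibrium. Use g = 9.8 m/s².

About the right end:
Sign: 13 × 9.8 = 127.4 N down at 0.48 m → arm 2.22 m, τ = 127.4 × 2.22 = 282.8 N·m counterclockwise.
Sack of grain: 27 × 9.8 = 264.6 N down at 1.6 m → arm 1.1 m, τ = 264.6 × 1.1 = 291.1 N·m counterclockwise.
Net moment of the loads = 573.9 N·m counterclockwise.
The upward force F acts at the left end, arm 2.7 m, giving F × 2.7 clockwise.
For rotational equilibrium, F × 2.7 = 573.9, so F = 573.9 / 2.7 = 213 N.

F ≈ 213 N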